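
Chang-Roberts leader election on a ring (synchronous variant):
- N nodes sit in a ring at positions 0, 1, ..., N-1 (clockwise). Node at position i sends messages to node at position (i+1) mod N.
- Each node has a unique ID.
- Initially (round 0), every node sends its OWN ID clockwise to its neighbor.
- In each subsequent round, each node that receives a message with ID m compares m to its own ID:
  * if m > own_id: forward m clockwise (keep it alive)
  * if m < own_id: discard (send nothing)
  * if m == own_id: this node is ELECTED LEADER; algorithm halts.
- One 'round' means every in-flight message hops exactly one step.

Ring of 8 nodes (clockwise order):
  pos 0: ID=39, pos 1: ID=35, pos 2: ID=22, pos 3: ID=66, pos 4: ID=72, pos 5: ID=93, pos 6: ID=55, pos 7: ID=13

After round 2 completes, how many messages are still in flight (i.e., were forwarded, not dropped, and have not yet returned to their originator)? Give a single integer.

Round 1: pos1(id35) recv 39: fwd; pos2(id22) recv 35: fwd; pos3(id66) recv 22: drop; pos4(id72) recv 66: drop; pos5(id93) recv 72: drop; pos6(id55) recv 93: fwd; pos7(id13) recv 55: fwd; pos0(id39) recv 13: drop
Round 2: pos2(id22) recv 39: fwd; pos3(id66) recv 35: drop; pos7(id13) recv 93: fwd; pos0(id39) recv 55: fwd
After round 2: 3 messages still in flight

Answer: 3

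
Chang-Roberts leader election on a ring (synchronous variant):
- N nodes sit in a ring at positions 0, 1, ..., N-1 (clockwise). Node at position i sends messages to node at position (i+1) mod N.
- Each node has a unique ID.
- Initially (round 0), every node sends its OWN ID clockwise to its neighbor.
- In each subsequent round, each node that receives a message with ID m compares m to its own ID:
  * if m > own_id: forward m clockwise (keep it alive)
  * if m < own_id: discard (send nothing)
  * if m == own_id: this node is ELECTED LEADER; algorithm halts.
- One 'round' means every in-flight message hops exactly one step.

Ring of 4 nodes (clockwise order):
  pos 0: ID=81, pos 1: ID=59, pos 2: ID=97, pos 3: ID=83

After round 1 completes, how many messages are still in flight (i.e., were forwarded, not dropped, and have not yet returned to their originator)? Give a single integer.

Answer: 3

Derivation:
Round 1: pos1(id59) recv 81: fwd; pos2(id97) recv 59: drop; pos3(id83) recv 97: fwd; pos0(id81) recv 83: fwd
After round 1: 3 messages still in flight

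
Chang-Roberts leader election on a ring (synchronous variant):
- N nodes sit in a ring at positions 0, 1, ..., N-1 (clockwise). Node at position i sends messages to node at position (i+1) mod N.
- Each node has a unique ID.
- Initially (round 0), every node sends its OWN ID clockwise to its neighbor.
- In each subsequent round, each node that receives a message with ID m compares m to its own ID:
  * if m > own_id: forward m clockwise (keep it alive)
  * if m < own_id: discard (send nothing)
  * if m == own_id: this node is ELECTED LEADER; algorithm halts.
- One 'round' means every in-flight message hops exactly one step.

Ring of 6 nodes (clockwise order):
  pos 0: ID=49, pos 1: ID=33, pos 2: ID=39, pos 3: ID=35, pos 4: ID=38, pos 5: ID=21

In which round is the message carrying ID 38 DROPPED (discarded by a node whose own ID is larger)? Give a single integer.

Answer: 2

Derivation:
Round 1: pos1(id33) recv 49: fwd; pos2(id39) recv 33: drop; pos3(id35) recv 39: fwd; pos4(id38) recv 35: drop; pos5(id21) recv 38: fwd; pos0(id49) recv 21: drop
Round 2: pos2(id39) recv 49: fwd; pos4(id38) recv 39: fwd; pos0(id49) recv 38: drop
Round 3: pos3(id35) recv 49: fwd; pos5(id21) recv 39: fwd
Round 4: pos4(id38) recv 49: fwd; pos0(id49) recv 39: drop
Round 5: pos5(id21) recv 49: fwd
Round 6: pos0(id49) recv 49: ELECTED
Message ID 38 originates at pos 4; dropped at pos 0 in round 2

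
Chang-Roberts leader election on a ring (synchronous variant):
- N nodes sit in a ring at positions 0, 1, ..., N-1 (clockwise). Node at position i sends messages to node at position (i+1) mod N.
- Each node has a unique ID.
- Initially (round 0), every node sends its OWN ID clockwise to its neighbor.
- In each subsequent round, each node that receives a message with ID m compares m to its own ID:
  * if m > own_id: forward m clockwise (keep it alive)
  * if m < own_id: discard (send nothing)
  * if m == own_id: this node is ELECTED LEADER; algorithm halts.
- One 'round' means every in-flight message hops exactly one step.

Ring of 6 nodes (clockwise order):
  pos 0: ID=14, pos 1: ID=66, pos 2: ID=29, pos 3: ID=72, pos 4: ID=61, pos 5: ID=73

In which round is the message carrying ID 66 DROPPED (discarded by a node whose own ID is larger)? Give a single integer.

Round 1: pos1(id66) recv 14: drop; pos2(id29) recv 66: fwd; pos3(id72) recv 29: drop; pos4(id61) recv 72: fwd; pos5(id73) recv 61: drop; pos0(id14) recv 73: fwd
Round 2: pos3(id72) recv 66: drop; pos5(id73) recv 72: drop; pos1(id66) recv 73: fwd
Round 3: pos2(id29) recv 73: fwd
Round 4: pos3(id72) recv 73: fwd
Round 5: pos4(id61) recv 73: fwd
Round 6: pos5(id73) recv 73: ELECTED
Message ID 66 originates at pos 1; dropped at pos 3 in round 2

Answer: 2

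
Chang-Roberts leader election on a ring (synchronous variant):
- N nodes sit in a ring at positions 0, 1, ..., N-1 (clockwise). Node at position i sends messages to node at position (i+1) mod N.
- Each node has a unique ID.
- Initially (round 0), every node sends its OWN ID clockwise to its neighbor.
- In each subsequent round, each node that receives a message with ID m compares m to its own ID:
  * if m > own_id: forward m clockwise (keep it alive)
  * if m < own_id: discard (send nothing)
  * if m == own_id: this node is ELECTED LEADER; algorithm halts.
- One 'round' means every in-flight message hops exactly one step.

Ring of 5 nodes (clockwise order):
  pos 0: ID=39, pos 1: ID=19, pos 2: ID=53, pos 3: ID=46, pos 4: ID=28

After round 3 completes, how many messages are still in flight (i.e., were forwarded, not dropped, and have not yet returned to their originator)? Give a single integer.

Round 1: pos1(id19) recv 39: fwd; pos2(id53) recv 19: drop; pos3(id46) recv 53: fwd; pos4(id28) recv 46: fwd; pos0(id39) recv 28: drop
Round 2: pos2(id53) recv 39: drop; pos4(id28) recv 53: fwd; pos0(id39) recv 46: fwd
Round 3: pos0(id39) recv 53: fwd; pos1(id19) recv 46: fwd
After round 3: 2 messages still in flight

Answer: 2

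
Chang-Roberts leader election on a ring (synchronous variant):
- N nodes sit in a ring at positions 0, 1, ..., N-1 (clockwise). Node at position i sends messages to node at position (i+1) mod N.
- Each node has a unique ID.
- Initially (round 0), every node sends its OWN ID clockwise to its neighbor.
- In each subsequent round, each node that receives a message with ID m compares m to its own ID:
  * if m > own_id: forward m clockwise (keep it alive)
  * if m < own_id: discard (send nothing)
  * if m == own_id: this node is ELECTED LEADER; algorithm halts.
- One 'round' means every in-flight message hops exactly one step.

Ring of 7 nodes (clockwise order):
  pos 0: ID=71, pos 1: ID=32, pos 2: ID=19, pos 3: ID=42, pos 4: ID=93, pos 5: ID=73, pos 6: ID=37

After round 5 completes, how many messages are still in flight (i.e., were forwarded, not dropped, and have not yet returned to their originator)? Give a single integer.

Round 1: pos1(id32) recv 71: fwd; pos2(id19) recv 32: fwd; pos3(id42) recv 19: drop; pos4(id93) recv 42: drop; pos5(id73) recv 93: fwd; pos6(id37) recv 73: fwd; pos0(id71) recv 37: drop
Round 2: pos2(id19) recv 71: fwd; pos3(id42) recv 32: drop; pos6(id37) recv 93: fwd; pos0(id71) recv 73: fwd
Round 3: pos3(id42) recv 71: fwd; pos0(id71) recv 93: fwd; pos1(id32) recv 73: fwd
Round 4: pos4(id93) recv 71: drop; pos1(id32) recv 93: fwd; pos2(id19) recv 73: fwd
Round 5: pos2(id19) recv 93: fwd; pos3(id42) recv 73: fwd
After round 5: 2 messages still in flight

Answer: 2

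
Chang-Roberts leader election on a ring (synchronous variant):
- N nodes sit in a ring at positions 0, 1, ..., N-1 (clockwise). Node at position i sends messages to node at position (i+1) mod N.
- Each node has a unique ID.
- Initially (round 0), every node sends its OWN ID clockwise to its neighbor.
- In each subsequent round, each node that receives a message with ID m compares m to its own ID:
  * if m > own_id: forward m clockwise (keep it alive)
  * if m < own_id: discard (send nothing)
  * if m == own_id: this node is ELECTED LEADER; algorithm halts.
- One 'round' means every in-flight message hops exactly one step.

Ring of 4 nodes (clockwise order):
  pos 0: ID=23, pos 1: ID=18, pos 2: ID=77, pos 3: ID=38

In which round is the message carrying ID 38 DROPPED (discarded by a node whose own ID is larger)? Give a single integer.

Round 1: pos1(id18) recv 23: fwd; pos2(id77) recv 18: drop; pos3(id38) recv 77: fwd; pos0(id23) recv 38: fwd
Round 2: pos2(id77) recv 23: drop; pos0(id23) recv 77: fwd; pos1(id18) recv 38: fwd
Round 3: pos1(id18) recv 77: fwd; pos2(id77) recv 38: drop
Round 4: pos2(id77) recv 77: ELECTED
Message ID 38 originates at pos 3; dropped at pos 2 in round 3

Answer: 3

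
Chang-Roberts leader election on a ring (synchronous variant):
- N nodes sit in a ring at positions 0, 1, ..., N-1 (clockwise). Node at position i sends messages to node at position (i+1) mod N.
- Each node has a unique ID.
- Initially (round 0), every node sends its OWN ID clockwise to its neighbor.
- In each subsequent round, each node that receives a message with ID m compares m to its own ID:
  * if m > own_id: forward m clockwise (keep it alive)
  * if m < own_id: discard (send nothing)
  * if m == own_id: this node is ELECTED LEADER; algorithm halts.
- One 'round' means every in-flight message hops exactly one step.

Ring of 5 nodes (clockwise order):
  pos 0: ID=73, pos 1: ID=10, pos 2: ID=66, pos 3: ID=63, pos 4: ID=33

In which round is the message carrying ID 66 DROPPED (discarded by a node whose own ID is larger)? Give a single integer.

Round 1: pos1(id10) recv 73: fwd; pos2(id66) recv 10: drop; pos3(id63) recv 66: fwd; pos4(id33) recv 63: fwd; pos0(id73) recv 33: drop
Round 2: pos2(id66) recv 73: fwd; pos4(id33) recv 66: fwd; pos0(id73) recv 63: drop
Round 3: pos3(id63) recv 73: fwd; pos0(id73) recv 66: drop
Round 4: pos4(id33) recv 73: fwd
Round 5: pos0(id73) recv 73: ELECTED
Message ID 66 originates at pos 2; dropped at pos 0 in round 3

Answer: 3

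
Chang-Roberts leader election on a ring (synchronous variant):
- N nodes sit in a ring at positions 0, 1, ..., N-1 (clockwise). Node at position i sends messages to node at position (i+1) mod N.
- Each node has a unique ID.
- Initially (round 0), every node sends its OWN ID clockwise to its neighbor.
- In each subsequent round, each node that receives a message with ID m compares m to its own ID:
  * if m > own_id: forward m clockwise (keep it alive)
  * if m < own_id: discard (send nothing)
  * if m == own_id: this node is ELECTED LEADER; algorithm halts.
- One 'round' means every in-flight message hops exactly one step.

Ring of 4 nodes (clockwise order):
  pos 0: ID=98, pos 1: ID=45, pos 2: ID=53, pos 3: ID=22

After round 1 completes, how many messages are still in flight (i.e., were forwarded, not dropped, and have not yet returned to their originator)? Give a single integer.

Answer: 2

Derivation:
Round 1: pos1(id45) recv 98: fwd; pos2(id53) recv 45: drop; pos3(id22) recv 53: fwd; pos0(id98) recv 22: drop
After round 1: 2 messages still in flight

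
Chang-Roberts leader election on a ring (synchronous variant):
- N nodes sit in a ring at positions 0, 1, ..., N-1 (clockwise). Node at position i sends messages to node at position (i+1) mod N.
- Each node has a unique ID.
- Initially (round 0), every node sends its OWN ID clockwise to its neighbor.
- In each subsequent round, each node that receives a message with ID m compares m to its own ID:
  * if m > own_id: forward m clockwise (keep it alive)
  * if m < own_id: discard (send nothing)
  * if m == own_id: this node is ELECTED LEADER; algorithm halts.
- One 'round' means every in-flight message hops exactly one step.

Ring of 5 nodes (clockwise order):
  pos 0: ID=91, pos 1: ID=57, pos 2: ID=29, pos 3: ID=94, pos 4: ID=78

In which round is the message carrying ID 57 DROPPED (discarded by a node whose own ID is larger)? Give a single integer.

Answer: 2

Derivation:
Round 1: pos1(id57) recv 91: fwd; pos2(id29) recv 57: fwd; pos3(id94) recv 29: drop; pos4(id78) recv 94: fwd; pos0(id91) recv 78: drop
Round 2: pos2(id29) recv 91: fwd; pos3(id94) recv 57: drop; pos0(id91) recv 94: fwd
Round 3: pos3(id94) recv 91: drop; pos1(id57) recv 94: fwd
Round 4: pos2(id29) recv 94: fwd
Round 5: pos3(id94) recv 94: ELECTED
Message ID 57 originates at pos 1; dropped at pos 3 in round 2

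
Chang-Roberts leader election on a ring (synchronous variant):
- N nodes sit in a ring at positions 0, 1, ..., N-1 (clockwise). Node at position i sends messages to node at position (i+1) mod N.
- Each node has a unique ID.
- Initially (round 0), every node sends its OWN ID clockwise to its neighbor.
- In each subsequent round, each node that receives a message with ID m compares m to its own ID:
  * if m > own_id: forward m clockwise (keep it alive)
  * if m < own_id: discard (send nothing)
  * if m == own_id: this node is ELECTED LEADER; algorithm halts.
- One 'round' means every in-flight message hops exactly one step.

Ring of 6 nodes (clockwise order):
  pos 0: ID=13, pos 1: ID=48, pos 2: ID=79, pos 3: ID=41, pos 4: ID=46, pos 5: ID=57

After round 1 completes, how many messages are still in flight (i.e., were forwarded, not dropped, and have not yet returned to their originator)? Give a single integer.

Round 1: pos1(id48) recv 13: drop; pos2(id79) recv 48: drop; pos3(id41) recv 79: fwd; pos4(id46) recv 41: drop; pos5(id57) recv 46: drop; pos0(id13) recv 57: fwd
After round 1: 2 messages still in flight

Answer: 2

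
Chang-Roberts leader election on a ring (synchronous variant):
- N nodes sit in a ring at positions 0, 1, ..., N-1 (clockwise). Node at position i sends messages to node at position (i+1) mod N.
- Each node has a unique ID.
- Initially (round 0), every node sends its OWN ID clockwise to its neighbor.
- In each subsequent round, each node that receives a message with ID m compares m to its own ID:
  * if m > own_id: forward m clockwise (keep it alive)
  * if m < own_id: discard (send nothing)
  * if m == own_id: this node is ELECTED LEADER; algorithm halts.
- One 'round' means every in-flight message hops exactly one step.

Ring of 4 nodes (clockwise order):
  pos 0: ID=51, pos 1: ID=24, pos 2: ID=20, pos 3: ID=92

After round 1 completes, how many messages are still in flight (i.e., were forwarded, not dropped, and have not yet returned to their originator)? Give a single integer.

Round 1: pos1(id24) recv 51: fwd; pos2(id20) recv 24: fwd; pos3(id92) recv 20: drop; pos0(id51) recv 92: fwd
After round 1: 3 messages still in flight

Answer: 3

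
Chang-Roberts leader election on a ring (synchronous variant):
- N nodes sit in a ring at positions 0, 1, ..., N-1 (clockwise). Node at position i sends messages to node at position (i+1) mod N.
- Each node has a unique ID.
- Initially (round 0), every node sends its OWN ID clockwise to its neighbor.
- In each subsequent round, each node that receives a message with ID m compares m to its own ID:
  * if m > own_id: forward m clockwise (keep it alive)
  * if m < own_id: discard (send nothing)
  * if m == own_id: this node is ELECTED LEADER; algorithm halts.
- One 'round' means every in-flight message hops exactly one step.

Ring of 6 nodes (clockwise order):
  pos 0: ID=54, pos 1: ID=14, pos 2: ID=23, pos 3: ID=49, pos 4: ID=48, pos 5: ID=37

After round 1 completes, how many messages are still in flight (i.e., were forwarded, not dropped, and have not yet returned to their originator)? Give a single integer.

Answer: 3

Derivation:
Round 1: pos1(id14) recv 54: fwd; pos2(id23) recv 14: drop; pos3(id49) recv 23: drop; pos4(id48) recv 49: fwd; pos5(id37) recv 48: fwd; pos0(id54) recv 37: drop
After round 1: 3 messages still in flight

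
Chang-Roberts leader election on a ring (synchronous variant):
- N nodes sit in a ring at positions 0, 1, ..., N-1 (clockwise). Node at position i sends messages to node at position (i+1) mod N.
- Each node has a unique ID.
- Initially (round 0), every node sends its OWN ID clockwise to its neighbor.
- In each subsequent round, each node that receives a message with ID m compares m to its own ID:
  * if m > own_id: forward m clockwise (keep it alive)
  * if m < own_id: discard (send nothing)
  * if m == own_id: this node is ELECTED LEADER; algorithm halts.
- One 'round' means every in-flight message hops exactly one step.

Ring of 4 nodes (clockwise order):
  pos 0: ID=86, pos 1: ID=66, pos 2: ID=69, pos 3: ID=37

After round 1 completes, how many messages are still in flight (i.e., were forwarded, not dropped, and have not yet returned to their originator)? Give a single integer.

Round 1: pos1(id66) recv 86: fwd; pos2(id69) recv 66: drop; pos3(id37) recv 69: fwd; pos0(id86) recv 37: drop
After round 1: 2 messages still in flight

Answer: 2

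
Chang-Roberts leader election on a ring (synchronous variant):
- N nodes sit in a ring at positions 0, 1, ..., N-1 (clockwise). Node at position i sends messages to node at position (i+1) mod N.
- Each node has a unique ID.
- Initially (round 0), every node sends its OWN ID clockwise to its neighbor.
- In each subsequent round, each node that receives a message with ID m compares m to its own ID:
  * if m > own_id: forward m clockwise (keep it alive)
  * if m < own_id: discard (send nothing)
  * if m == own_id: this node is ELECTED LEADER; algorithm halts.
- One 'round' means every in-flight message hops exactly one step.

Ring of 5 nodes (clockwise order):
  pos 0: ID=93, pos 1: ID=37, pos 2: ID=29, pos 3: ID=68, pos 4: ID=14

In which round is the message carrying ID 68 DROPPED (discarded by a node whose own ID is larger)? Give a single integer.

Answer: 2

Derivation:
Round 1: pos1(id37) recv 93: fwd; pos2(id29) recv 37: fwd; pos3(id68) recv 29: drop; pos4(id14) recv 68: fwd; pos0(id93) recv 14: drop
Round 2: pos2(id29) recv 93: fwd; pos3(id68) recv 37: drop; pos0(id93) recv 68: drop
Round 3: pos3(id68) recv 93: fwd
Round 4: pos4(id14) recv 93: fwd
Round 5: pos0(id93) recv 93: ELECTED
Message ID 68 originates at pos 3; dropped at pos 0 in round 2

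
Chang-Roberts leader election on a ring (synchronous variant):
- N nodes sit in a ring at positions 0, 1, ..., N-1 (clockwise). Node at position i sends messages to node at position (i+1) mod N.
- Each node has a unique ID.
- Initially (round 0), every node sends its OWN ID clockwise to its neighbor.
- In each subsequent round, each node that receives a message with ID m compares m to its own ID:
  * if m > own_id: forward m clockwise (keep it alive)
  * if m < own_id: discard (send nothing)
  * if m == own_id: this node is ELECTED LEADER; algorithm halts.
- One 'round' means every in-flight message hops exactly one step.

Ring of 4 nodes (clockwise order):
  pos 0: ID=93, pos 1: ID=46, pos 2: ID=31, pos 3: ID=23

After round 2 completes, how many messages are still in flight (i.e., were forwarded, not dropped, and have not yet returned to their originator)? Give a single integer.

Round 1: pos1(id46) recv 93: fwd; pos2(id31) recv 46: fwd; pos3(id23) recv 31: fwd; pos0(id93) recv 23: drop
Round 2: pos2(id31) recv 93: fwd; pos3(id23) recv 46: fwd; pos0(id93) recv 31: drop
After round 2: 2 messages still in flight

Answer: 2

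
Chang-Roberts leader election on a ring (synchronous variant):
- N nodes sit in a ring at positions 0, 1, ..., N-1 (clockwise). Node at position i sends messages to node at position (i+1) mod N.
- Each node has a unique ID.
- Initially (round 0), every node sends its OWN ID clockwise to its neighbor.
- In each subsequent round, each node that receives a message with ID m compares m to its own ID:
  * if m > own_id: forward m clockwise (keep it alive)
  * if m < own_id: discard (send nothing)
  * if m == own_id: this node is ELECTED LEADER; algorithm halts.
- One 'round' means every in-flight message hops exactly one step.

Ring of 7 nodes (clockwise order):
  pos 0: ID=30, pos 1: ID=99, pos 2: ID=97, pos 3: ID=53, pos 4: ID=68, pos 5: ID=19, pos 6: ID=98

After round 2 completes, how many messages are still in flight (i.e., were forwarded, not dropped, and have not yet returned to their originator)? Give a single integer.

Answer: 2

Derivation:
Round 1: pos1(id99) recv 30: drop; pos2(id97) recv 99: fwd; pos3(id53) recv 97: fwd; pos4(id68) recv 53: drop; pos5(id19) recv 68: fwd; pos6(id98) recv 19: drop; pos0(id30) recv 98: fwd
Round 2: pos3(id53) recv 99: fwd; pos4(id68) recv 97: fwd; pos6(id98) recv 68: drop; pos1(id99) recv 98: drop
After round 2: 2 messages still in flight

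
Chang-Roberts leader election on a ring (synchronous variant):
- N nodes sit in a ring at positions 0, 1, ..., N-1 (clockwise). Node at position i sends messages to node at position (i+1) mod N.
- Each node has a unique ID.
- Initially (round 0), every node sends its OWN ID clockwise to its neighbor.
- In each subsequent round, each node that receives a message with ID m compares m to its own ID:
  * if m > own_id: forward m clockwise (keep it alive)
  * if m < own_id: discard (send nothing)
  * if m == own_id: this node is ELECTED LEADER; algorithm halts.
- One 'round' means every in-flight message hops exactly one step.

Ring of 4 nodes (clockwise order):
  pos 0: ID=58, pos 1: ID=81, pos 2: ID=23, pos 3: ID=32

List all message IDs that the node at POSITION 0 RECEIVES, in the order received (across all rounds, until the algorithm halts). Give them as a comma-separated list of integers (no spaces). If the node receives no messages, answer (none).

Round 1: pos1(id81) recv 58: drop; pos2(id23) recv 81: fwd; pos3(id32) recv 23: drop; pos0(id58) recv 32: drop
Round 2: pos3(id32) recv 81: fwd
Round 3: pos0(id58) recv 81: fwd
Round 4: pos1(id81) recv 81: ELECTED

Answer: 32,81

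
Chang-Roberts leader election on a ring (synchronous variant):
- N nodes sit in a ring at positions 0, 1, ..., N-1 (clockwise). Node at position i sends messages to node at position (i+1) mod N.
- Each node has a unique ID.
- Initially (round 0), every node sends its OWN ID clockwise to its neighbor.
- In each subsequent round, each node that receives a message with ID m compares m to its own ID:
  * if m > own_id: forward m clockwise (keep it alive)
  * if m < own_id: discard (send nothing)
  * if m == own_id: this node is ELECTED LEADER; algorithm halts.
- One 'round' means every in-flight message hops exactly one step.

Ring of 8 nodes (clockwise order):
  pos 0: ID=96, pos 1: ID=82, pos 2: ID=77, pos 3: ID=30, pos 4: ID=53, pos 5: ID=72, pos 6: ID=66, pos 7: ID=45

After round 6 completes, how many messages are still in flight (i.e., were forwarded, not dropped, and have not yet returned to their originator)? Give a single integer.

Answer: 2

Derivation:
Round 1: pos1(id82) recv 96: fwd; pos2(id77) recv 82: fwd; pos3(id30) recv 77: fwd; pos4(id53) recv 30: drop; pos5(id72) recv 53: drop; pos6(id66) recv 72: fwd; pos7(id45) recv 66: fwd; pos0(id96) recv 45: drop
Round 2: pos2(id77) recv 96: fwd; pos3(id30) recv 82: fwd; pos4(id53) recv 77: fwd; pos7(id45) recv 72: fwd; pos0(id96) recv 66: drop
Round 3: pos3(id30) recv 96: fwd; pos4(id53) recv 82: fwd; pos5(id72) recv 77: fwd; pos0(id96) recv 72: drop
Round 4: pos4(id53) recv 96: fwd; pos5(id72) recv 82: fwd; pos6(id66) recv 77: fwd
Round 5: pos5(id72) recv 96: fwd; pos6(id66) recv 82: fwd; pos7(id45) recv 77: fwd
Round 6: pos6(id66) recv 96: fwd; pos7(id45) recv 82: fwd; pos0(id96) recv 77: drop
After round 6: 2 messages still in flight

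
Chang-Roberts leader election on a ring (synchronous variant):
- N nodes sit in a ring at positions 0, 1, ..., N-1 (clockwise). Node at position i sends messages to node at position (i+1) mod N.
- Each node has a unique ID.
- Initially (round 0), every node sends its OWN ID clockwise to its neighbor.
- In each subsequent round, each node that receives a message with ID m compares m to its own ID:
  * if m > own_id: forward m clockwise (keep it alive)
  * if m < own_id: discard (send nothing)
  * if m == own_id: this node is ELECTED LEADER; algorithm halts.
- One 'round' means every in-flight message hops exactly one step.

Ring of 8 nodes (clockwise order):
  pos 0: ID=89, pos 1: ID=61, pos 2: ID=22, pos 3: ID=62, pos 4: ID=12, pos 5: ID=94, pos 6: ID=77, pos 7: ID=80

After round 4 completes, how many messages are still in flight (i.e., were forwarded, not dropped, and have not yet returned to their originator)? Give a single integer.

Answer: 2

Derivation:
Round 1: pos1(id61) recv 89: fwd; pos2(id22) recv 61: fwd; pos3(id62) recv 22: drop; pos4(id12) recv 62: fwd; pos5(id94) recv 12: drop; pos6(id77) recv 94: fwd; pos7(id80) recv 77: drop; pos0(id89) recv 80: drop
Round 2: pos2(id22) recv 89: fwd; pos3(id62) recv 61: drop; pos5(id94) recv 62: drop; pos7(id80) recv 94: fwd
Round 3: pos3(id62) recv 89: fwd; pos0(id89) recv 94: fwd
Round 4: pos4(id12) recv 89: fwd; pos1(id61) recv 94: fwd
After round 4: 2 messages still in flight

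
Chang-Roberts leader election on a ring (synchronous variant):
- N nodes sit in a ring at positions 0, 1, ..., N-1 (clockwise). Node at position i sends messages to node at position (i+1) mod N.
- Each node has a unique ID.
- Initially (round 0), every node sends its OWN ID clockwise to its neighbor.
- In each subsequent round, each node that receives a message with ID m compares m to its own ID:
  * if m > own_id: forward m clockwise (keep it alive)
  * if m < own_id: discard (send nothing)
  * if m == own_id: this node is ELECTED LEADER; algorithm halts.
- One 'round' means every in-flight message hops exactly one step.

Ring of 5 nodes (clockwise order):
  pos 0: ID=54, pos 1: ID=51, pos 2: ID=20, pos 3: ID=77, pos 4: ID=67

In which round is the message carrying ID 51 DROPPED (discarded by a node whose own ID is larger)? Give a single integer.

Answer: 2

Derivation:
Round 1: pos1(id51) recv 54: fwd; pos2(id20) recv 51: fwd; pos3(id77) recv 20: drop; pos4(id67) recv 77: fwd; pos0(id54) recv 67: fwd
Round 2: pos2(id20) recv 54: fwd; pos3(id77) recv 51: drop; pos0(id54) recv 77: fwd; pos1(id51) recv 67: fwd
Round 3: pos3(id77) recv 54: drop; pos1(id51) recv 77: fwd; pos2(id20) recv 67: fwd
Round 4: pos2(id20) recv 77: fwd; pos3(id77) recv 67: drop
Round 5: pos3(id77) recv 77: ELECTED
Message ID 51 originates at pos 1; dropped at pos 3 in round 2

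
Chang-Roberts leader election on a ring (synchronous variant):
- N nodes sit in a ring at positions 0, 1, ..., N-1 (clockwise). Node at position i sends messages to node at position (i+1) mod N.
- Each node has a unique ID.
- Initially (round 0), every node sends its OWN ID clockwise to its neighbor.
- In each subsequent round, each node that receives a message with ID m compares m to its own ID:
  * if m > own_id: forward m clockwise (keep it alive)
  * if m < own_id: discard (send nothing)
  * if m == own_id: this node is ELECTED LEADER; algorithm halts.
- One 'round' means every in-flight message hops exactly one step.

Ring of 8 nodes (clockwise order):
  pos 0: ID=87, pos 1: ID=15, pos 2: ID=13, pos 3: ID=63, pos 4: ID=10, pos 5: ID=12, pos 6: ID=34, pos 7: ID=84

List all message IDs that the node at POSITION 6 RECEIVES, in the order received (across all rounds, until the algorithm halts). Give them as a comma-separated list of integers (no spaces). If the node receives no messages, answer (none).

Answer: 12,63,87

Derivation:
Round 1: pos1(id15) recv 87: fwd; pos2(id13) recv 15: fwd; pos3(id63) recv 13: drop; pos4(id10) recv 63: fwd; pos5(id12) recv 10: drop; pos6(id34) recv 12: drop; pos7(id84) recv 34: drop; pos0(id87) recv 84: drop
Round 2: pos2(id13) recv 87: fwd; pos3(id63) recv 15: drop; pos5(id12) recv 63: fwd
Round 3: pos3(id63) recv 87: fwd; pos6(id34) recv 63: fwd
Round 4: pos4(id10) recv 87: fwd; pos7(id84) recv 63: drop
Round 5: pos5(id12) recv 87: fwd
Round 6: pos6(id34) recv 87: fwd
Round 7: pos7(id84) recv 87: fwd
Round 8: pos0(id87) recv 87: ELECTED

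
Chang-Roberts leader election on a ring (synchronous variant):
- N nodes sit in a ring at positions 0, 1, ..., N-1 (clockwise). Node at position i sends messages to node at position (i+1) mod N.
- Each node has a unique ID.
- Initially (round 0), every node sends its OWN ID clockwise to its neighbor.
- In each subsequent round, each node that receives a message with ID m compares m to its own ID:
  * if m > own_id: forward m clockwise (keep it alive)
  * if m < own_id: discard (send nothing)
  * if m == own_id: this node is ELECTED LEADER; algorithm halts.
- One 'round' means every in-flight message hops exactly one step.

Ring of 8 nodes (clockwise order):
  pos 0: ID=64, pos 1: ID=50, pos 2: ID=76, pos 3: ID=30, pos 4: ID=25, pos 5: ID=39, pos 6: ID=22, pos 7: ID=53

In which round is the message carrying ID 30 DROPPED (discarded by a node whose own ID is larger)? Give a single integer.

Round 1: pos1(id50) recv 64: fwd; pos2(id76) recv 50: drop; pos3(id30) recv 76: fwd; pos4(id25) recv 30: fwd; pos5(id39) recv 25: drop; pos6(id22) recv 39: fwd; pos7(id53) recv 22: drop; pos0(id64) recv 53: drop
Round 2: pos2(id76) recv 64: drop; pos4(id25) recv 76: fwd; pos5(id39) recv 30: drop; pos7(id53) recv 39: drop
Round 3: pos5(id39) recv 76: fwd
Round 4: pos6(id22) recv 76: fwd
Round 5: pos7(id53) recv 76: fwd
Round 6: pos0(id64) recv 76: fwd
Round 7: pos1(id50) recv 76: fwd
Round 8: pos2(id76) recv 76: ELECTED
Message ID 30 originates at pos 3; dropped at pos 5 in round 2

Answer: 2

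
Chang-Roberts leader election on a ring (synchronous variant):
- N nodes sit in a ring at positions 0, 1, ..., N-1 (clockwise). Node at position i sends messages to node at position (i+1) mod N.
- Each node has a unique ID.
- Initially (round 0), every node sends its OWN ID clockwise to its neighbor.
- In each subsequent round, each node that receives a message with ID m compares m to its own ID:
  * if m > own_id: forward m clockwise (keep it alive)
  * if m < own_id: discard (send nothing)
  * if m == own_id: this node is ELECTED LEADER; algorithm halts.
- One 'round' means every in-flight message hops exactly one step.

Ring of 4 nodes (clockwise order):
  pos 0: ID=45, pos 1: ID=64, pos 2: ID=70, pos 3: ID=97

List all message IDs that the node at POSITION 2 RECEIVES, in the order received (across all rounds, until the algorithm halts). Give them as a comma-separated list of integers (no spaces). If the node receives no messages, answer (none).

Answer: 64,97

Derivation:
Round 1: pos1(id64) recv 45: drop; pos2(id70) recv 64: drop; pos3(id97) recv 70: drop; pos0(id45) recv 97: fwd
Round 2: pos1(id64) recv 97: fwd
Round 3: pos2(id70) recv 97: fwd
Round 4: pos3(id97) recv 97: ELECTED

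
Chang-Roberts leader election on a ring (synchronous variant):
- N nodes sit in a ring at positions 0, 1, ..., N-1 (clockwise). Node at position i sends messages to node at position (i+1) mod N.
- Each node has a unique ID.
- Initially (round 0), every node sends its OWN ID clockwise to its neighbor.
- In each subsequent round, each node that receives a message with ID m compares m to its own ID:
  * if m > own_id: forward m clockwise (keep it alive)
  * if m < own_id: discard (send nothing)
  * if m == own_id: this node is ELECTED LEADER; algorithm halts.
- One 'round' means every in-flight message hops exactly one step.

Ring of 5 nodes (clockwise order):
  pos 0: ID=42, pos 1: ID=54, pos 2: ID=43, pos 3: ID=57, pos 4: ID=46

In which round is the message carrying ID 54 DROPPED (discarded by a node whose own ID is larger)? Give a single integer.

Answer: 2

Derivation:
Round 1: pos1(id54) recv 42: drop; pos2(id43) recv 54: fwd; pos3(id57) recv 43: drop; pos4(id46) recv 57: fwd; pos0(id42) recv 46: fwd
Round 2: pos3(id57) recv 54: drop; pos0(id42) recv 57: fwd; pos1(id54) recv 46: drop
Round 3: pos1(id54) recv 57: fwd
Round 4: pos2(id43) recv 57: fwd
Round 5: pos3(id57) recv 57: ELECTED
Message ID 54 originates at pos 1; dropped at pos 3 in round 2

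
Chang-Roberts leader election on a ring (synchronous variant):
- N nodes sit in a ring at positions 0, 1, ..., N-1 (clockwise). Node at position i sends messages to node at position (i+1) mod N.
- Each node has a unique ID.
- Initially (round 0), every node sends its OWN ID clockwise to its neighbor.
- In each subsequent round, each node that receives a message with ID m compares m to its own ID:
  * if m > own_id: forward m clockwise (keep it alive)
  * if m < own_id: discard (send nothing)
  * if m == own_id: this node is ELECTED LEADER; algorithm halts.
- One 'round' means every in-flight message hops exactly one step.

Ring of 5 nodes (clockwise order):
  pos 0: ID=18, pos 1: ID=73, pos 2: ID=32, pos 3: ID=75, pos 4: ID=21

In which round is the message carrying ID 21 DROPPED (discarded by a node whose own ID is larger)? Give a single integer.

Answer: 2

Derivation:
Round 1: pos1(id73) recv 18: drop; pos2(id32) recv 73: fwd; pos3(id75) recv 32: drop; pos4(id21) recv 75: fwd; pos0(id18) recv 21: fwd
Round 2: pos3(id75) recv 73: drop; pos0(id18) recv 75: fwd; pos1(id73) recv 21: drop
Round 3: pos1(id73) recv 75: fwd
Round 4: pos2(id32) recv 75: fwd
Round 5: pos3(id75) recv 75: ELECTED
Message ID 21 originates at pos 4; dropped at pos 1 in round 2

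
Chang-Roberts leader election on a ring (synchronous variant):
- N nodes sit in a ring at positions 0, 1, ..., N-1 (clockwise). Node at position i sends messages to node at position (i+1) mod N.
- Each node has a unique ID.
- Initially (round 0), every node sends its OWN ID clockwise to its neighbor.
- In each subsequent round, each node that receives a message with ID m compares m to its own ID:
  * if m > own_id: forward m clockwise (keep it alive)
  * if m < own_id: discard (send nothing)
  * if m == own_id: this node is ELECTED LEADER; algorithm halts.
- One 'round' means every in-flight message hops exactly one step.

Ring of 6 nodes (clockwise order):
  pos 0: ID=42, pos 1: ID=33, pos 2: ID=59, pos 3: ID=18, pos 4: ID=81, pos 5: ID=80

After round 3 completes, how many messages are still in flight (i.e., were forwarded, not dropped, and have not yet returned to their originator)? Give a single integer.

Round 1: pos1(id33) recv 42: fwd; pos2(id59) recv 33: drop; pos3(id18) recv 59: fwd; pos4(id81) recv 18: drop; pos5(id80) recv 81: fwd; pos0(id42) recv 80: fwd
Round 2: pos2(id59) recv 42: drop; pos4(id81) recv 59: drop; pos0(id42) recv 81: fwd; pos1(id33) recv 80: fwd
Round 3: pos1(id33) recv 81: fwd; pos2(id59) recv 80: fwd
After round 3: 2 messages still in flight

Answer: 2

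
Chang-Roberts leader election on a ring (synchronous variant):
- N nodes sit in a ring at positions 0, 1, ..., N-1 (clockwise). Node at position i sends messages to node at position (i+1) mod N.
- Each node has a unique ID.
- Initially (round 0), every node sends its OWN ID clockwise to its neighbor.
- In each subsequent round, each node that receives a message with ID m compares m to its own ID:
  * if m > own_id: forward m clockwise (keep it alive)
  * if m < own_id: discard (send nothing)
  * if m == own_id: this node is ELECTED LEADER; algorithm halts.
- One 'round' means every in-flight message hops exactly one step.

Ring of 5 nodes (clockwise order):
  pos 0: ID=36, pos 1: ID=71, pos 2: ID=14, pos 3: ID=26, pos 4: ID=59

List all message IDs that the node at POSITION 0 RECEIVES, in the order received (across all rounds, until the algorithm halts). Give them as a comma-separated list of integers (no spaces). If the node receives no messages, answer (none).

Round 1: pos1(id71) recv 36: drop; pos2(id14) recv 71: fwd; pos3(id26) recv 14: drop; pos4(id59) recv 26: drop; pos0(id36) recv 59: fwd
Round 2: pos3(id26) recv 71: fwd; pos1(id71) recv 59: drop
Round 3: pos4(id59) recv 71: fwd
Round 4: pos0(id36) recv 71: fwd
Round 5: pos1(id71) recv 71: ELECTED

Answer: 59,71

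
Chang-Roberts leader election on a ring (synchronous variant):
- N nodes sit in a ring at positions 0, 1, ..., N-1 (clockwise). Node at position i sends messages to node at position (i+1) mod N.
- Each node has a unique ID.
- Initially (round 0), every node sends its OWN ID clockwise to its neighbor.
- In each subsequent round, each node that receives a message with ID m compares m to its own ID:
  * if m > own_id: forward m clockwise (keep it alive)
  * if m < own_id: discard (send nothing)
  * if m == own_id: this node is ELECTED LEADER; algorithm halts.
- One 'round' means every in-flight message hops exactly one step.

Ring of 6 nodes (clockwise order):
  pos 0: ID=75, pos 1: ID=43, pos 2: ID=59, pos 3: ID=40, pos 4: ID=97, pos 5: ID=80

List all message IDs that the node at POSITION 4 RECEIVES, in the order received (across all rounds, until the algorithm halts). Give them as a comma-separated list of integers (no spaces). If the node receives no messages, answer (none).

Round 1: pos1(id43) recv 75: fwd; pos2(id59) recv 43: drop; pos3(id40) recv 59: fwd; pos4(id97) recv 40: drop; pos5(id80) recv 97: fwd; pos0(id75) recv 80: fwd
Round 2: pos2(id59) recv 75: fwd; pos4(id97) recv 59: drop; pos0(id75) recv 97: fwd; pos1(id43) recv 80: fwd
Round 3: pos3(id40) recv 75: fwd; pos1(id43) recv 97: fwd; pos2(id59) recv 80: fwd
Round 4: pos4(id97) recv 75: drop; pos2(id59) recv 97: fwd; pos3(id40) recv 80: fwd
Round 5: pos3(id40) recv 97: fwd; pos4(id97) recv 80: drop
Round 6: pos4(id97) recv 97: ELECTED

Answer: 40,59,75,80,97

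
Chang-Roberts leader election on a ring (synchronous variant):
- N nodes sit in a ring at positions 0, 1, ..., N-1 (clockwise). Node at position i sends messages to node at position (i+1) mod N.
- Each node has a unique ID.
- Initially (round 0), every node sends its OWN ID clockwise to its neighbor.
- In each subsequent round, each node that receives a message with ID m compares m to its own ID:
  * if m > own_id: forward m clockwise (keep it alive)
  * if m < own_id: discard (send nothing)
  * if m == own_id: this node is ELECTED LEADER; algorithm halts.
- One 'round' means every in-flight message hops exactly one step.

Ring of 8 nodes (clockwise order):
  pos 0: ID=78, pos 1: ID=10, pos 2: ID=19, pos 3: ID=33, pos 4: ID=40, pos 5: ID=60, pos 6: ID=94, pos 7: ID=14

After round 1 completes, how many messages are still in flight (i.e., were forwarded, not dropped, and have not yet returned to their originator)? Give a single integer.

Answer: 2

Derivation:
Round 1: pos1(id10) recv 78: fwd; pos2(id19) recv 10: drop; pos3(id33) recv 19: drop; pos4(id40) recv 33: drop; pos5(id60) recv 40: drop; pos6(id94) recv 60: drop; pos7(id14) recv 94: fwd; pos0(id78) recv 14: drop
After round 1: 2 messages still in flight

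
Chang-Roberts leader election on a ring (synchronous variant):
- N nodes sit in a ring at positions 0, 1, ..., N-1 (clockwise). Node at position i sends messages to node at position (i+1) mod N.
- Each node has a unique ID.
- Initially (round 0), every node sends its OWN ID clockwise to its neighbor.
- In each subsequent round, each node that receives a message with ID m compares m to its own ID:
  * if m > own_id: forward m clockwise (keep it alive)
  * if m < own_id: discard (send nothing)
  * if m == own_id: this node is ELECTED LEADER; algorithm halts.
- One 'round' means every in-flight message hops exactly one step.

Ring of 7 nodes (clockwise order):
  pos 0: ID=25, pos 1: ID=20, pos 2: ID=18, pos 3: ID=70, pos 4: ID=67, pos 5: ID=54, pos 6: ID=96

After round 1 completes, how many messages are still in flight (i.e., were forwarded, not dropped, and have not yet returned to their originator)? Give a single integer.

Answer: 5

Derivation:
Round 1: pos1(id20) recv 25: fwd; pos2(id18) recv 20: fwd; pos3(id70) recv 18: drop; pos4(id67) recv 70: fwd; pos5(id54) recv 67: fwd; pos6(id96) recv 54: drop; pos0(id25) recv 96: fwd
After round 1: 5 messages still in flight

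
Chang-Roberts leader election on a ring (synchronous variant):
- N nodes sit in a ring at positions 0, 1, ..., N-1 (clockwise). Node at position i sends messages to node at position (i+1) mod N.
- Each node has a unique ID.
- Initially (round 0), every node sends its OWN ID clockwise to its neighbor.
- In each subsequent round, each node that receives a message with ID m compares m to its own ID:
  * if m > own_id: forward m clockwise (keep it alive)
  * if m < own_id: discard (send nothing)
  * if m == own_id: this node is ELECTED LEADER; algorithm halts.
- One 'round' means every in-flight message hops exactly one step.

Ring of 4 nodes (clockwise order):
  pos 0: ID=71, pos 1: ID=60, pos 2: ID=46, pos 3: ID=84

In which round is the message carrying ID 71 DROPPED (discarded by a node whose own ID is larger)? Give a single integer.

Round 1: pos1(id60) recv 71: fwd; pos2(id46) recv 60: fwd; pos3(id84) recv 46: drop; pos0(id71) recv 84: fwd
Round 2: pos2(id46) recv 71: fwd; pos3(id84) recv 60: drop; pos1(id60) recv 84: fwd
Round 3: pos3(id84) recv 71: drop; pos2(id46) recv 84: fwd
Round 4: pos3(id84) recv 84: ELECTED
Message ID 71 originates at pos 0; dropped at pos 3 in round 3

Answer: 3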